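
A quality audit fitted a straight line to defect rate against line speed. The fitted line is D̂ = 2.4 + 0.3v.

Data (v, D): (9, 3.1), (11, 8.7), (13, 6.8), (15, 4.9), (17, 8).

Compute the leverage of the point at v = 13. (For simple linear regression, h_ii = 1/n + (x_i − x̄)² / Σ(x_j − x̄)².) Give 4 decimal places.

h = 0.2000

v̄ = (9 + 11 + 13 + 15 + 17)/5 = 13
Σ(v − v̄)² = 16 + 4 + 0 + 4 + 16 = 40
h = 1/5 + (0)²/40 = 0.2 + 0 = 0.2000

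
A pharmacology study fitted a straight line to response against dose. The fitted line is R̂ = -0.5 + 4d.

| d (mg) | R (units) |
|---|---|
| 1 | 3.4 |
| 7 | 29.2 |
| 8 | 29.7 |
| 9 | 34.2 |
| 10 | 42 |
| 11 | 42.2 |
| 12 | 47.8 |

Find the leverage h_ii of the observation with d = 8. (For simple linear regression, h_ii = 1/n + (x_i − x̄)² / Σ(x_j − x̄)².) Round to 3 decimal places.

h = 0.144

d̄ = (1 + 7 + 8 + 9 + 10 + 11 + 12)/7 = 8.28571
Σ(d − d̄)² = 53.0816 + 1.65306 + 0.0816327 + 0.510204 + 2.93878 + 7.36735 + 13.7959 = 79.4286
h = 1/7 + (-0.285714)²/79.4286 = 0.142857 + 0.00102775 = 0.144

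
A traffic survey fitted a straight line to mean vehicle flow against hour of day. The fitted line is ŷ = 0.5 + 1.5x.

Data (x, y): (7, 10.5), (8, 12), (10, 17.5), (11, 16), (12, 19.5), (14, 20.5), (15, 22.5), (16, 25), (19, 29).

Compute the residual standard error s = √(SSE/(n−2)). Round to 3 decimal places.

x=7: ŷ = 0.5 + 1.5·7 = 11; e = 10.5 − 11 = -0.5
x=8: ŷ = 0.5 + 1.5·8 = 12.5; e = 12 − 12.5 = -0.5
x=10: ŷ = 0.5 + 1.5·10 = 15.5; e = 17.5 − 15.5 = 2
x=11: ŷ = 0.5 + 1.5·11 = 17; e = 16 − 17 = -1
x=12: ŷ = 0.5 + 1.5·12 = 18.5; e = 19.5 − 18.5 = 1
x=14: ŷ = 0.5 + 1.5·14 = 21.5; e = 20.5 − 21.5 = -1
x=15: ŷ = 0.5 + 1.5·15 = 23; e = 22.5 − 23 = -0.5
x=16: ŷ = 0.5 + 1.5·16 = 24.5; e = 25 − 24.5 = 0.5
x=19: ŷ = 0.5 + 1.5·19 = 29; e = 29 − 29 = 0
SSE = 0.25 + 0.25 + 4 + 1 + 1 + 1 + 0.25 + 0.25 + 0 = 8
s = √(8/7) = √1.14286 ≈ 1.069

s = 1.069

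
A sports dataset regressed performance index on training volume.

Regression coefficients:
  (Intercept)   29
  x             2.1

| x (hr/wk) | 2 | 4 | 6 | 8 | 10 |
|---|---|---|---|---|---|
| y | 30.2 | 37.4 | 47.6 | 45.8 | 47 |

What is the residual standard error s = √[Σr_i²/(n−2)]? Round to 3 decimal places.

x=2: ŷ = 29 + 2.1·2 = 33.2; r = 30.2 − 33.2 = -3
x=4: ŷ = 29 + 2.1·4 = 37.4; r = 37.4 − 37.4 = 0
x=6: ŷ = 29 + 2.1·6 = 41.6; r = 47.6 − 41.6 = 6
x=8: ŷ = 29 + 2.1·8 = 45.8; r = 45.8 − 45.8 = 0
x=10: ŷ = 29 + 2.1·10 = 50; r = 47 − 50 = -3
SSE = 9 + 0 + 36 + 0 + 9 = 54
s = √(54/3) = √18 ≈ 4.243

s = 4.243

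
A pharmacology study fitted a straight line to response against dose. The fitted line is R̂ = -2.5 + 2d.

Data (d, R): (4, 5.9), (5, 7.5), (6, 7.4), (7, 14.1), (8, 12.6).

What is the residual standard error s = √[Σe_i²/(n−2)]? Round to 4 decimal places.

s = 2.0116

d=4: R̂ = -2.5 + 2·4 = 5.5; e = 5.9 − 5.5 = 0.4
d=5: R̂ = -2.5 + 2·5 = 7.5; e = 7.5 − 7.5 = 0
d=6: R̂ = -2.5 + 2·6 = 9.5; e = 7.4 − 9.5 = -2.1
d=7: R̂ = -2.5 + 2·7 = 11.5; e = 14.1 − 11.5 = 2.6
d=8: R̂ = -2.5 + 2·8 = 13.5; e = 12.6 − 13.5 = -0.9
SSE = 0.16 + 0 + 4.41 + 6.76 + 0.81 = 12.14
s = √(12.14/3) = √4.04667 ≈ 2.0116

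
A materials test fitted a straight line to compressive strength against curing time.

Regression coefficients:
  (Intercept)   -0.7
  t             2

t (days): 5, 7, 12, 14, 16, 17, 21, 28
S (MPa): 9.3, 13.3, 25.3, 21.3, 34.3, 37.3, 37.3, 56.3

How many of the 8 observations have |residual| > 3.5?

3

t=5: Ŝ = -0.7 + 2·5 = 9.3; e = 9.3 − 9.3 = 0
t=7: Ŝ = -0.7 + 2·7 = 13.3; e = 13.3 − 13.3 = 0
t=12: Ŝ = -0.7 + 2·12 = 23.3; e = 25.3 − 23.3 = 2
t=14: Ŝ = -0.7 + 2·14 = 27.3; e = 21.3 − 27.3 = -6
t=16: Ŝ = -0.7 + 2·16 = 31.3; e = 34.3 − 31.3 = 3
t=17: Ŝ = -0.7 + 2·17 = 33.3; e = 37.3 − 33.3 = 4
t=21: Ŝ = -0.7 + 2·21 = 41.3; e = 37.3 − 41.3 = -4
t=28: Ŝ = -0.7 + 2·28 = 55.3; e = 56.3 − 55.3 = 1
|e| > 3.5: t=14 (|e|=6), t=17 (|e|=4), t=21 (|e|=4) → 3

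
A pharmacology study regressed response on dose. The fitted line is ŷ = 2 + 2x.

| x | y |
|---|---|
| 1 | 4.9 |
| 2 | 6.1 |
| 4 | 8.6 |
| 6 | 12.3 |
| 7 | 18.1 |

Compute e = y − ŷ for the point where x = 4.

ŷ = 2 + 2·4 = 10
e = 8.6 − 10 = -1.4

e = -1.4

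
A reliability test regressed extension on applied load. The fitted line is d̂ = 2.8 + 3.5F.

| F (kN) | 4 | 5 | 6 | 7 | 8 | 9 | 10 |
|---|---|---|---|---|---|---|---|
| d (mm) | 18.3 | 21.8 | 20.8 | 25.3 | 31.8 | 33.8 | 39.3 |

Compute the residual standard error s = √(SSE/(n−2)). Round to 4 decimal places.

F=4: d̂ = 2.8 + 3.5·4 = 16.8; r = 18.3 − 16.8 = 1.5
F=5: d̂ = 2.8 + 3.5·5 = 20.3; r = 21.8 − 20.3 = 1.5
F=6: d̂ = 2.8 + 3.5·6 = 23.8; r = 20.8 − 23.8 = -3
F=7: d̂ = 2.8 + 3.5·7 = 27.3; r = 25.3 − 27.3 = -2
F=8: d̂ = 2.8 + 3.5·8 = 30.8; r = 31.8 − 30.8 = 1
F=9: d̂ = 2.8 + 3.5·9 = 34.3; r = 33.8 − 34.3 = -0.5
F=10: d̂ = 2.8 + 3.5·10 = 37.8; r = 39.3 − 37.8 = 1.5
SSE = 2.25 + 2.25 + 9 + 4 + 1 + 0.25 + 2.25 = 21
s = √(21/5) = √4.2 ≈ 2.0494

s = 2.0494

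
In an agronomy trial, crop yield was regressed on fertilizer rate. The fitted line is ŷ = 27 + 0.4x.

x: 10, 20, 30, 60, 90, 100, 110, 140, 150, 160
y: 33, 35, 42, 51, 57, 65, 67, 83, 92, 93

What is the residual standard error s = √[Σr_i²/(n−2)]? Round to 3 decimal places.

x=10: ŷ = 27 + 0.4·10 = 31; r = 33 − 31 = 2
x=20: ŷ = 27 + 0.4·20 = 35; r = 35 − 35 = 0
x=30: ŷ = 27 + 0.4·30 = 39; r = 42 − 39 = 3
x=60: ŷ = 27 + 0.4·60 = 51; r = 51 − 51 = 0
x=90: ŷ = 27 + 0.4·90 = 63; r = 57 − 63 = -6
x=100: ŷ = 27 + 0.4·100 = 67; r = 65 − 67 = -2
x=110: ŷ = 27 + 0.4·110 = 71; r = 67 − 71 = -4
x=140: ŷ = 27 + 0.4·140 = 83; r = 83 − 83 = 0
x=150: ŷ = 27 + 0.4·150 = 87; r = 92 − 87 = 5
x=160: ŷ = 27 + 0.4·160 = 91; r = 93 − 91 = 2
SSE = 4 + 0 + 9 + 0 + 36 + 4 + 16 + 0 + 25 + 4 = 98
s = √(98/8) = √12.25 ≈ 3.500

s = 3.500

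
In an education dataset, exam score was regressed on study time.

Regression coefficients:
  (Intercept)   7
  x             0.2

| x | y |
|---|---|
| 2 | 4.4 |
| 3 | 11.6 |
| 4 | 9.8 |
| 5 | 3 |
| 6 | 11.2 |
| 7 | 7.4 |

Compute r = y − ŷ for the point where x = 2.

ŷ = 7 + 0.2·2 = 7.4
r = 4.4 − 7.4 = -3

r = -3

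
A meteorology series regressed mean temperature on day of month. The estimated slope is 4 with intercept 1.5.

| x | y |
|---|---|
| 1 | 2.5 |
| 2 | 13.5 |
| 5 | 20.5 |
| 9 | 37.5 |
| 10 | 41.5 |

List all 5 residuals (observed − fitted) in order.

-3, 4, -1, 0, 0

x=1: ŷ = 1.5 + 4·1 = 5.5; r = 2.5 − 5.5 = -3
x=2: ŷ = 1.5 + 4·2 = 9.5; r = 13.5 − 9.5 = 4
x=5: ŷ = 1.5 + 4·5 = 21.5; r = 20.5 − 21.5 = -1
x=9: ŷ = 1.5 + 4·9 = 37.5; r = 37.5 − 37.5 = 0
x=10: ŷ = 1.5 + 4·10 = 41.5; r = 41.5 − 41.5 = 0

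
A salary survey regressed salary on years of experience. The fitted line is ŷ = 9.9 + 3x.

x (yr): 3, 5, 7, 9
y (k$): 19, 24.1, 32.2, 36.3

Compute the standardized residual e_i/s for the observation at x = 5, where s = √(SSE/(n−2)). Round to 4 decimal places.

x=3: ŷ = 9.9 + 3·3 = 18.9; e = 19 − 18.9 = 0.1
x=5: ŷ = 9.9 + 3·5 = 24.9; e = 24.1 − 24.9 = -0.8
x=7: ŷ = 9.9 + 3·7 = 30.9; e = 32.2 − 30.9 = 1.3
x=9: ŷ = 9.9 + 3·9 = 36.9; e = 36.3 − 36.9 = -0.6
SSE = 0.01 + 0.64 + 1.69 + 0.36 = 2.7
s = √(2.7/2) = 1.1619
e/s = -0.8 / 1.1619 = -0.6885

-0.6885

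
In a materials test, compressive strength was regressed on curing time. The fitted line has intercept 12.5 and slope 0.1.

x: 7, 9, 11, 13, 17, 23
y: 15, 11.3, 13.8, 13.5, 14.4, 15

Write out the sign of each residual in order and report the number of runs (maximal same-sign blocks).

5 runs

x=7: ŷ = 12.5 + 0.1·7 = 13.2; e = 15 − 13.2 = 1.8
x=9: ŷ = 12.5 + 0.1·9 = 13.4; e = 11.3 − 13.4 = -2.1
x=11: ŷ = 12.5 + 0.1·11 = 13.6; e = 13.8 − 13.6 = 0.2
x=13: ŷ = 12.5 + 0.1·13 = 13.8; e = 13.5 − 13.8 = -0.3
x=17: ŷ = 12.5 + 0.1·17 = 14.2; e = 14.4 − 14.2 = 0.2
x=23: ŷ = 12.5 + 0.1·23 = 14.8; e = 15 − 14.8 = 0.2
Signs: + − + − + +
Runs: +×1, −×1, +×1, −×1, +×2 → 5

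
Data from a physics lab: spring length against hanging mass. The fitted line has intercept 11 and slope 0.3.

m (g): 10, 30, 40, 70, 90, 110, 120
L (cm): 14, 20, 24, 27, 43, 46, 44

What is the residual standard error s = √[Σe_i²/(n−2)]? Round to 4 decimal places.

s = 3.5777

m=10: L̂ = 11 + 0.3·10 = 14; e = 14 − 14 = 0
m=30: L̂ = 11 + 0.3·30 = 20; e = 20 − 20 = 0
m=40: L̂ = 11 + 0.3·40 = 23; e = 24 − 23 = 1
m=70: L̂ = 11 + 0.3·70 = 32; e = 27 − 32 = -5
m=90: L̂ = 11 + 0.3·90 = 38; e = 43 − 38 = 5
m=110: L̂ = 11 + 0.3·110 = 44; e = 46 − 44 = 2
m=120: L̂ = 11 + 0.3·120 = 47; e = 44 − 47 = -3
SSE = 0 + 0 + 1 + 25 + 25 + 4 + 9 = 64
s = √(64/5) = √12.8 ≈ 3.5777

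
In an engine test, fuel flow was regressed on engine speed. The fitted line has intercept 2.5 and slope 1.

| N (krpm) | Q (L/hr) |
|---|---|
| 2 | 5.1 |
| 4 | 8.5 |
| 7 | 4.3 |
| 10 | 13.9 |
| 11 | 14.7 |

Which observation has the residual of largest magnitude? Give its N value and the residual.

N=2: Q̂ = 2.5 + 2 = 4.5; e = 5.1 − 4.5 = 0.6
N=4: Q̂ = 2.5 + 4 = 6.5; e = 8.5 − 6.5 = 2
N=7: Q̂ = 2.5 + 7 = 9.5; e = 4.3 − 9.5 = -5.2
N=10: Q̂ = 2.5 + 10 = 12.5; e = 13.9 − 12.5 = 1.4
N=11: Q̂ = 2.5 + 11 = 13.5; e = 14.7 − 13.5 = 1.2
Largest |e| is 5.2 at N = 7, residual -5.2.

N = 7, e = -5.2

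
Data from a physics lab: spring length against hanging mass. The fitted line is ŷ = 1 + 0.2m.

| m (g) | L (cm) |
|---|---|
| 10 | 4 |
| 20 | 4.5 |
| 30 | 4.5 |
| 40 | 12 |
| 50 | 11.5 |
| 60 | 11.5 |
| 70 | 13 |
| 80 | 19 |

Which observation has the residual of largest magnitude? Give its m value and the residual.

m = 40, r = 3

m=10: ŷ = 1 + 0.2·10 = 3; r = 4 − 3 = 1
m=20: ŷ = 1 + 0.2·20 = 5; r = 4.5 − 5 = -0.5
m=30: ŷ = 1 + 0.2·30 = 7; r = 4.5 − 7 = -2.5
m=40: ŷ = 1 + 0.2·40 = 9; r = 12 − 9 = 3
m=50: ŷ = 1 + 0.2·50 = 11; r = 11.5 − 11 = 0.5
m=60: ŷ = 1 + 0.2·60 = 13; r = 11.5 − 13 = -1.5
m=70: ŷ = 1 + 0.2·70 = 15; r = 13 − 15 = -2
m=80: ŷ = 1 + 0.2·80 = 17; r = 19 − 17 = 2
Largest |r| is 3 at m = 40, residual 3.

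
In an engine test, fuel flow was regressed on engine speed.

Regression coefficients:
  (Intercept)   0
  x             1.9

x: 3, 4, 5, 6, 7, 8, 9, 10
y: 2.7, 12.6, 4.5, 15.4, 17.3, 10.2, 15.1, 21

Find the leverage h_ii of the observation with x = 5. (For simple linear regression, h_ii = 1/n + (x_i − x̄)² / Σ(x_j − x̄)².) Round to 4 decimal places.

x̄ = (3 + 4 + 5 + 6 + 7 + 8 + 9 + 10)/8 = 6.5
Σ(x − x̄)² = 12.25 + 6.25 + 2.25 + 0.25 + 0.25 + 2.25 + 6.25 + 12.25 = 42
h = 1/8 + (-1.5)²/42 = 0.125 + 0.0535714 = 0.1786

h = 0.1786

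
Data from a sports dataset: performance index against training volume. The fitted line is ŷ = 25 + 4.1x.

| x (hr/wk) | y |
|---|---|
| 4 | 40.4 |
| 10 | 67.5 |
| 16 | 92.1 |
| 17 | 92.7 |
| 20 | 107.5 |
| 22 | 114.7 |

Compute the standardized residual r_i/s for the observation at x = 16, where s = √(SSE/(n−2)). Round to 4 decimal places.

x=4: ŷ = 25 + 4.1·4 = 41.4; r = 40.4 − 41.4 = -1
x=10: ŷ = 25 + 4.1·10 = 66; r = 67.5 − 66 = 1.5
x=16: ŷ = 25 + 4.1·16 = 90.6; r = 92.1 − 90.6 = 1.5
x=17: ŷ = 25 + 4.1·17 = 94.7; r = 92.7 − 94.7 = -2
x=20: ŷ = 25 + 4.1·20 = 107; r = 107.5 − 107 = 0.5
x=22: ŷ = 25 + 4.1·22 = 115.2; r = 114.7 − 115.2 = -0.5
SSE = 1 + 2.25 + 2.25 + 4 + 0.25 + 0.25 = 10
s = √(10/4) = 1.58114
r/s = 1.5 / 1.58114 = 0.9487

0.9487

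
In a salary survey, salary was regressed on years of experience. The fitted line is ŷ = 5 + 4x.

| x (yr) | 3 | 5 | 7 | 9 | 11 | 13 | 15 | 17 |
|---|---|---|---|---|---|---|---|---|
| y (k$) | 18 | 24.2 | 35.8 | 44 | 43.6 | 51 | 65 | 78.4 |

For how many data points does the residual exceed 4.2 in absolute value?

x=3: ŷ = 5 + 4·3 = 17; e = 18 − 17 = 1
x=5: ŷ = 5 + 4·5 = 25; e = 24.2 − 25 = -0.8
x=7: ŷ = 5 + 4·7 = 33; e = 35.8 − 33 = 2.8
x=9: ŷ = 5 + 4·9 = 41; e = 44 − 41 = 3
x=11: ŷ = 5 + 4·11 = 49; e = 43.6 − 49 = -5.4
x=13: ŷ = 5 + 4·13 = 57; e = 51 − 57 = -6
x=15: ŷ = 5 + 4·15 = 65; e = 65 − 65 = 0
x=17: ŷ = 5 + 4·17 = 73; e = 78.4 − 73 = 5.4
|e| > 4.2: x=11 (|e|=5.4), x=13 (|e|=6), x=17 (|e|=5.4) → 3

3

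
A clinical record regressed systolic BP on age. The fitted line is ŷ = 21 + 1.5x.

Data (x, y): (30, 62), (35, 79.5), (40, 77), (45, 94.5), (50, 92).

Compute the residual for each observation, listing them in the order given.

x=30: ŷ = 21 + 1.5·30 = 66; r = 62 − 66 = -4
x=35: ŷ = 21 + 1.5·35 = 73.5; r = 79.5 − 73.5 = 6
x=40: ŷ = 21 + 1.5·40 = 81; r = 77 − 81 = -4
x=45: ŷ = 21 + 1.5·45 = 88.5; r = 94.5 − 88.5 = 6
x=50: ŷ = 21 + 1.5·50 = 96; r = 92 − 96 = -4

-4, 6, -4, 6, -4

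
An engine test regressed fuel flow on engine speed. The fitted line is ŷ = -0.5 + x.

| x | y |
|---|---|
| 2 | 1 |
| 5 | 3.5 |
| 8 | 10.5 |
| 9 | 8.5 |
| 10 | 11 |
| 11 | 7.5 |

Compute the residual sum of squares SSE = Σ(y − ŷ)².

SSE = 21.5

x=2: ŷ = -0.5 + 2 = 1.5; e = 1 − 1.5 = -0.5
x=5: ŷ = -0.5 + 5 = 4.5; e = 3.5 − 4.5 = -1
x=8: ŷ = -0.5 + 8 = 7.5; e = 10.5 − 7.5 = 3
x=9: ŷ = -0.5 + 9 = 8.5; e = 8.5 − 8.5 = 0
x=10: ŷ = -0.5 + 10 = 9.5; e = 11 − 9.5 = 1.5
x=11: ŷ = -0.5 + 11 = 10.5; e = 7.5 − 10.5 = -3
SSE = 0.25 + 1 + 9 + 0 + 2.25 + 9 = 21.5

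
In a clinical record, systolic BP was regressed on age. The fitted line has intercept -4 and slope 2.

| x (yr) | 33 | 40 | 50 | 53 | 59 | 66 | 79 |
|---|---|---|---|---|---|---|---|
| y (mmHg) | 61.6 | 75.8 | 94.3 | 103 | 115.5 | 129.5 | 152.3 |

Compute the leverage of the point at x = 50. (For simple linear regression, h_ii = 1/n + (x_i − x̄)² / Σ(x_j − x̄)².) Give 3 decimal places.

x̄ = (33 + 40 + 50 + 53 + 59 + 66 + 79)/7 = 54.2857
Σ(x − x̄)² = 453.082 + 204.082 + 18.3673 + 1.65306 + 22.2245 + 137.224 + 610.796 = 1447.43
h = 1/7 + (-4.28571)²/1447.43 = 0.142857 + 0.0126896 = 0.156

h = 0.156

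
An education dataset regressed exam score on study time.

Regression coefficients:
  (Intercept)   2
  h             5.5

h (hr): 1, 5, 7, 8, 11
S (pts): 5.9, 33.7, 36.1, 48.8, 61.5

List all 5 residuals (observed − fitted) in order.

-1.6, 4.2, -4.4, 2.8, -1

h=1: Ŝ = 2 + 5.5·1 = 7.5; r = 5.9 − 7.5 = -1.6
h=5: Ŝ = 2 + 5.5·5 = 29.5; r = 33.7 − 29.5 = 4.2
h=7: Ŝ = 2 + 5.5·7 = 40.5; r = 36.1 − 40.5 = -4.4
h=8: Ŝ = 2 + 5.5·8 = 46; r = 48.8 − 46 = 2.8
h=11: Ŝ = 2 + 5.5·11 = 62.5; r = 61.5 − 62.5 = -1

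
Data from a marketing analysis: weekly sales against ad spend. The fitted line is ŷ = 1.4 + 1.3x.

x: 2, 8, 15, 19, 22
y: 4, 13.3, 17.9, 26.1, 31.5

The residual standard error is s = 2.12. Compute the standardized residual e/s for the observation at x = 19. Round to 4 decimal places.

0.0000

ŷ = 1.4 + 1.3·19 = 26.1
e = 26.1 − 26.1 = 0
e/s = 0 / 2.12 = 0.0000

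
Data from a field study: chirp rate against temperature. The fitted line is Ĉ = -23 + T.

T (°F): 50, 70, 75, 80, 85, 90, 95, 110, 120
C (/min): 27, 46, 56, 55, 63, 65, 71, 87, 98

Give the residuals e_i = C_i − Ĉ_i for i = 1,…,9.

0, -1, 4, -2, 1, -2, -1, 0, 1

T=50: Ĉ = -23 + 50 = 27; e = 27 − 27 = 0
T=70: Ĉ = -23 + 70 = 47; e = 46 − 47 = -1
T=75: Ĉ = -23 + 75 = 52; e = 56 − 52 = 4
T=80: Ĉ = -23 + 80 = 57; e = 55 − 57 = -2
T=85: Ĉ = -23 + 85 = 62; e = 63 − 62 = 1
T=90: Ĉ = -23 + 90 = 67; e = 65 − 67 = -2
T=95: Ĉ = -23 + 95 = 72; e = 71 − 72 = -1
T=110: Ĉ = -23 + 110 = 87; e = 87 − 87 = 0
T=120: Ĉ = -23 + 120 = 97; e = 98 − 97 = 1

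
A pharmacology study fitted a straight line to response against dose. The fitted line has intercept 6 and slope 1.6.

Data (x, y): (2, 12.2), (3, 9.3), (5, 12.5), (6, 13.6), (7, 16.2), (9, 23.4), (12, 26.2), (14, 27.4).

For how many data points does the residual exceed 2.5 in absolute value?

x=2: ŷ = 6 + 1.6·2 = 9.2; r = 12.2 − 9.2 = 3
x=3: ŷ = 6 + 1.6·3 = 10.8; r = 9.3 − 10.8 = -1.5
x=5: ŷ = 6 + 1.6·5 = 14; r = 12.5 − 14 = -1.5
x=6: ŷ = 6 + 1.6·6 = 15.6; r = 13.6 − 15.6 = -2
x=7: ŷ = 6 + 1.6·7 = 17.2; r = 16.2 − 17.2 = -1
x=9: ŷ = 6 + 1.6·9 = 20.4; r = 23.4 − 20.4 = 3
x=12: ŷ = 6 + 1.6·12 = 25.2; r = 26.2 − 25.2 = 1
x=14: ŷ = 6 + 1.6·14 = 28.4; r = 27.4 − 28.4 = -1
|r| > 2.5: x=2 (|r|=3), x=9 (|r|=3) → 2

2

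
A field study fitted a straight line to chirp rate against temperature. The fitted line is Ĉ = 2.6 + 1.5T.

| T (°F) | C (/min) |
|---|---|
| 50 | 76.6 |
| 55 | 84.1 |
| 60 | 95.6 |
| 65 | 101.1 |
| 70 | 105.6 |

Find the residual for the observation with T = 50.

r = -1

Ĉ = 2.6 + 1.5·50 = 77.6
r = 76.6 − 77.6 = -1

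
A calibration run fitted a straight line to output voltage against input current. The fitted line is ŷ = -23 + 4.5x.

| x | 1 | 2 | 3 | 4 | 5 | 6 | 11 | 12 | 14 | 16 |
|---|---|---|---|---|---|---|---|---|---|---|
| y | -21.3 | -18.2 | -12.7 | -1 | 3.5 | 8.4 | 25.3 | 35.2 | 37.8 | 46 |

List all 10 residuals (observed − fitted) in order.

x=1: ŷ = -23 + 4.5·1 = -18.5; r = -21.3 − (-18.5) = -2.8
x=2: ŷ = -23 + 4.5·2 = -14; r = -18.2 − (-14) = -4.2
x=3: ŷ = -23 + 4.5·3 = -9.5; r = -12.7 − (-9.5) = -3.2
x=4: ŷ = -23 + 4.5·4 = -5; r = -1 − (-5) = 4
x=5: ŷ = -23 + 4.5·5 = -0.5; r = 3.5 − (-0.5) = 4
x=6: ŷ = -23 + 4.5·6 = 4; r = 8.4 − 4 = 4.4
x=11: ŷ = -23 + 4.5·11 = 26.5; r = 25.3 − 26.5 = -1.2
x=12: ŷ = -23 + 4.5·12 = 31; r = 35.2 − 31 = 4.2
x=14: ŷ = -23 + 4.5·14 = 40; r = 37.8 − 40 = -2.2
x=16: ŷ = -23 + 4.5·16 = 49; r = 46 − 49 = -3

-2.8, -4.2, -3.2, 4, 4, 4.4, -1.2, 4.2, -2.2, -3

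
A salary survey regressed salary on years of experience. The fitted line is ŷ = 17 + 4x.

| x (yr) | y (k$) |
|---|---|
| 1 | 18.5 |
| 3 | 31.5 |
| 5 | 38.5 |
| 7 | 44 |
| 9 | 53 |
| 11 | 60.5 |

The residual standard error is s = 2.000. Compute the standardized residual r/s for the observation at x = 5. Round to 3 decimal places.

0.750

ŷ = 17 + 4·5 = 37
r = 38.5 − 37 = 1.5
r/s = 1.5 / 2.000 = 0.750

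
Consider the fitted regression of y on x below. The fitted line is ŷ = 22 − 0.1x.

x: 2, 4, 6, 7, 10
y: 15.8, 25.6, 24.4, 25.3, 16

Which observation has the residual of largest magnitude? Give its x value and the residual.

x = 2, r = -6

x=2: ŷ = 22 − 0.1·2 = 21.8; r = 15.8 − 21.8 = -6
x=4: ŷ = 22 − 0.1·4 = 21.6; r = 25.6 − 21.6 = 4
x=6: ŷ = 22 − 0.1·6 = 21.4; r = 24.4 − 21.4 = 3
x=7: ŷ = 22 − 0.1·7 = 21.3; r = 25.3 − 21.3 = 4
x=10: ŷ = 22 − 0.1·10 = 21; r = 16 − 21 = -5
Largest |r| is 6 at x = 2, residual -6.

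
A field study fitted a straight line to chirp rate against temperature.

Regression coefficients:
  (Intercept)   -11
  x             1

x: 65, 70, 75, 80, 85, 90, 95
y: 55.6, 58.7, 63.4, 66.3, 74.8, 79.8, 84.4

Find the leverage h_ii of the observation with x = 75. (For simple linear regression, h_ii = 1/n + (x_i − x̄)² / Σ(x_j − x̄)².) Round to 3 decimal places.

x̄ = (65 + 70 + 75 + 80 + 85 + 90 + 95)/7 = 80
Σ(x − x̄)² = 225 + 100 + 25 + 0 + 25 + 100 + 225 = 700
h = 1/7 + (-5)²/700 = 0.142857 + 0.0357143 = 0.179

h = 0.179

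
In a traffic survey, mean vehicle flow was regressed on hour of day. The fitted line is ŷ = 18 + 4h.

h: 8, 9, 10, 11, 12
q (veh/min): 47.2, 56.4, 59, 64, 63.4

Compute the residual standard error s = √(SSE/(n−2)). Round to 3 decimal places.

h=8: ŷ = 18 + 4·8 = 50; r = 47.2 − 50 = -2.8
h=9: ŷ = 18 + 4·9 = 54; r = 56.4 − 54 = 2.4
h=10: ŷ = 18 + 4·10 = 58; r = 59 − 58 = 1
h=11: ŷ = 18 + 4·11 = 62; r = 64 − 62 = 2
h=12: ŷ = 18 + 4·12 = 66; r = 63.4 − 66 = -2.6
SSE = 7.84 + 5.76 + 1 + 4 + 6.76 = 25.36
s = √(25.36/3) = √8.45333 ≈ 2.907

s = 2.907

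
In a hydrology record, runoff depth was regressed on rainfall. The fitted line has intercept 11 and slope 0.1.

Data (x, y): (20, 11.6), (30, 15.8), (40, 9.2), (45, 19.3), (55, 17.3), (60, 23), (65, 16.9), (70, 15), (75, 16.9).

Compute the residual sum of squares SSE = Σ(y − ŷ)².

SSE = 101.84

x=20: ŷ = 11 + 0.1·20 = 13; r = 11.6 − 13 = -1.4
x=30: ŷ = 11 + 0.1·30 = 14; r = 15.8 − 14 = 1.8
x=40: ŷ = 11 + 0.1·40 = 15; r = 9.2 − 15 = -5.8
x=45: ŷ = 11 + 0.1·45 = 15.5; r = 19.3 − 15.5 = 3.8
x=55: ŷ = 11 + 0.1·55 = 16.5; r = 17.3 − 16.5 = 0.8
x=60: ŷ = 11 + 0.1·60 = 17; r = 23 − 17 = 6
x=65: ŷ = 11 + 0.1·65 = 17.5; r = 16.9 − 17.5 = -0.6
x=70: ŷ = 11 + 0.1·70 = 18; r = 15 − 18 = -3
x=75: ŷ = 11 + 0.1·75 = 18.5; r = 16.9 − 18.5 = -1.6
SSE = 1.96 + 3.24 + 33.64 + 14.44 + 0.64 + 36 + 0.36 + 9 + 2.56 = 101.84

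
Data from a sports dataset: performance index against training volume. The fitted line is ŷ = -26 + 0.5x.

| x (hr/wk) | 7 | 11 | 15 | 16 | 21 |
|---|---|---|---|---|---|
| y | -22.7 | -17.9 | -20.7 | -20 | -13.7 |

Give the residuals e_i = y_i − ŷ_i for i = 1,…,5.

x=7: ŷ = -26 + 0.5·7 = -22.5; e = -22.7 − (-22.5) = -0.2
x=11: ŷ = -26 + 0.5·11 = -20.5; e = -17.9 − (-20.5) = 2.6
x=15: ŷ = -26 + 0.5·15 = -18.5; e = -20.7 − (-18.5) = -2.2
x=16: ŷ = -26 + 0.5·16 = -18; e = -20 − (-18) = -2
x=21: ŷ = -26 + 0.5·21 = -15.5; e = -13.7 − (-15.5) = 1.8

-0.2, 2.6, -2.2, -2, 1.8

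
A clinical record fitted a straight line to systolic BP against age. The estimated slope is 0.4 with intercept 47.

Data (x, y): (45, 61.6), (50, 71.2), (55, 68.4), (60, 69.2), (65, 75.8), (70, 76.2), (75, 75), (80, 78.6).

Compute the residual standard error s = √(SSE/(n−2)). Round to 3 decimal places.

s = 2.776

x=45: ŷ = 47 + 0.4·45 = 65; e = 61.6 − 65 = -3.4
x=50: ŷ = 47 + 0.4·50 = 67; e = 71.2 − 67 = 4.2
x=55: ŷ = 47 + 0.4·55 = 69; e = 68.4 − 69 = -0.6
x=60: ŷ = 47 + 0.4·60 = 71; e = 69.2 − 71 = -1.8
x=65: ŷ = 47 + 0.4·65 = 73; e = 75.8 − 73 = 2.8
x=70: ŷ = 47 + 0.4·70 = 75; e = 76.2 − 75 = 1.2
x=75: ŷ = 47 + 0.4·75 = 77; e = 75 − 77 = -2
x=80: ŷ = 47 + 0.4·80 = 79; e = 78.6 − 79 = -0.4
SSE = 11.56 + 17.64 + 0.36 + 3.24 + 7.84 + 1.44 + 4 + 0.16 = 46.24
s = √(46.24/6) = √7.70667 ≈ 2.776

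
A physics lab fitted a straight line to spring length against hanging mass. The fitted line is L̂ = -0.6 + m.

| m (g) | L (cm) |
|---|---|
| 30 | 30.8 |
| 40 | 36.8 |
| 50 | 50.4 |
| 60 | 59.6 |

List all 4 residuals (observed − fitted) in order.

1.4, -2.6, 1, 0.2

m=30: L̂ = -0.6 + 30 = 29.4; e = 30.8 − 29.4 = 1.4
m=40: L̂ = -0.6 + 40 = 39.4; e = 36.8 − 39.4 = -2.6
m=50: L̂ = -0.6 + 50 = 49.4; e = 50.4 − 49.4 = 1
m=60: L̂ = -0.6 + 60 = 59.4; e = 59.6 − 59.4 = 0.2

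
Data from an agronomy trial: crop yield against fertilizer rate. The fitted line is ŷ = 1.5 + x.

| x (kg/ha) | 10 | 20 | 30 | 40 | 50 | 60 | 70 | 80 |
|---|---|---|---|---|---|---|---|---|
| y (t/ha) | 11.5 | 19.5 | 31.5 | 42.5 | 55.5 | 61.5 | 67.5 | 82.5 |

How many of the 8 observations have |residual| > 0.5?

5

x=10: ŷ = 1.5 + 10 = 11.5; r = 11.5 − 11.5 = 0
x=20: ŷ = 1.5 + 20 = 21.5; r = 19.5 − 21.5 = -2
x=30: ŷ = 1.5 + 30 = 31.5; r = 31.5 − 31.5 = 0
x=40: ŷ = 1.5 + 40 = 41.5; r = 42.5 − 41.5 = 1
x=50: ŷ = 1.5 + 50 = 51.5; r = 55.5 − 51.5 = 4
x=60: ŷ = 1.5 + 60 = 61.5; r = 61.5 − 61.5 = 0
x=70: ŷ = 1.5 + 70 = 71.5; r = 67.5 − 71.5 = -4
x=80: ŷ = 1.5 + 80 = 81.5; r = 82.5 − 81.5 = 1
|r| > 0.5: x=20 (|r|=2), x=40 (|r|=1), x=50 (|r|=4), x=70 (|r|=4), x=80 (|r|=1) → 5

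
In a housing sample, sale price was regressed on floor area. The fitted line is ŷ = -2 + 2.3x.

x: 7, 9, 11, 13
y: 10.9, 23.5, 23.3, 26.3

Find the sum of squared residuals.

x=7: ŷ = -2 + 2.3·7 = 14.1; e = 10.9 − 14.1 = -3.2
x=9: ŷ = -2 + 2.3·9 = 18.7; e = 23.5 − 18.7 = 4.8
x=11: ŷ = -2 + 2.3·11 = 23.3; e = 23.3 − 23.3 = 0
x=13: ŷ = -2 + 2.3·13 = 27.9; e = 26.3 − 27.9 = -1.6
SSE = 10.24 + 23.04 + 0 + 2.56 = 35.84

SSE = 35.84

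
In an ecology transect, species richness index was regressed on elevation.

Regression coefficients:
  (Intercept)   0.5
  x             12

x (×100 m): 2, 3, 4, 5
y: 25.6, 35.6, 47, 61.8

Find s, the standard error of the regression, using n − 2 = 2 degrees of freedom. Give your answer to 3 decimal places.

x=2: ŷ = 0.5 + 12·2 = 24.5; e = 25.6 − 24.5 = 1.1
x=3: ŷ = 0.5 + 12·3 = 36.5; e = 35.6 − 36.5 = -0.9
x=4: ŷ = 0.5 + 12·4 = 48.5; e = 47 − 48.5 = -1.5
x=5: ŷ = 0.5 + 12·5 = 60.5; e = 61.8 − 60.5 = 1.3
SSE = 1.21 + 0.81 + 2.25 + 1.69 = 5.96
s = √(5.96/2) = √2.98 ≈ 1.726

s = 1.726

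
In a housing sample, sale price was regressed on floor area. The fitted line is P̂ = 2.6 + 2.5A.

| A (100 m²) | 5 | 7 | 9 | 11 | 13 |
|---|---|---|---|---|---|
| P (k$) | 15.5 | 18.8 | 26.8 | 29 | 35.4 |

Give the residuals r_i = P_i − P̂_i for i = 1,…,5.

A=5: P̂ = 2.6 + 2.5·5 = 15.1; r = 15.5 − 15.1 = 0.4
A=7: P̂ = 2.6 + 2.5·7 = 20.1; r = 18.8 − 20.1 = -1.3
A=9: P̂ = 2.6 + 2.5·9 = 25.1; r = 26.8 − 25.1 = 1.7
A=11: P̂ = 2.6 + 2.5·11 = 30.1; r = 29 − 30.1 = -1.1
A=13: P̂ = 2.6 + 2.5·13 = 35.1; r = 35.4 − 35.1 = 0.3

0.4, -1.3, 1.7, -1.1, 0.3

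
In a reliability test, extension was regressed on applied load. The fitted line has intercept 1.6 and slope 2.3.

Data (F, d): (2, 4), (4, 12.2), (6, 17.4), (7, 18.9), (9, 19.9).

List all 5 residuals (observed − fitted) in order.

F=2: ŷ = 1.6 + 2.3·2 = 6.2; e = 4 − 6.2 = -2.2
F=4: ŷ = 1.6 + 2.3·4 = 10.8; e = 12.2 − 10.8 = 1.4
F=6: ŷ = 1.6 + 2.3·6 = 15.4; e = 17.4 − 15.4 = 2
F=7: ŷ = 1.6 + 2.3·7 = 17.7; e = 18.9 − 17.7 = 1.2
F=9: ŷ = 1.6 + 2.3·9 = 22.3; e = 19.9 − 22.3 = -2.4

-2.2, 1.4, 2, 1.2, -2.4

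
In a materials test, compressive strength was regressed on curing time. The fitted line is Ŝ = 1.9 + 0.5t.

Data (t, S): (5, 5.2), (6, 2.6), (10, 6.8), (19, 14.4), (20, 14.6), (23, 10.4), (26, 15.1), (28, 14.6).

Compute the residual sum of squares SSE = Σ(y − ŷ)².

SSE = 32.96

t=5: Ŝ = 1.9 + 0.5·5 = 4.4; r = 5.2 − 4.4 = 0.8
t=6: Ŝ = 1.9 + 0.5·6 = 4.9; r = 2.6 − 4.9 = -2.3
t=10: Ŝ = 1.9 + 0.5·10 = 6.9; r = 6.8 − 6.9 = -0.1
t=19: Ŝ = 1.9 + 0.5·19 = 11.4; r = 14.4 − 11.4 = 3
t=20: Ŝ = 1.9 + 0.5·20 = 11.9; r = 14.6 − 11.9 = 2.7
t=23: Ŝ = 1.9 + 0.5·23 = 13.4; r = 10.4 − 13.4 = -3
t=26: Ŝ = 1.9 + 0.5·26 = 14.9; r = 15.1 − 14.9 = 0.2
t=28: Ŝ = 1.9 + 0.5·28 = 15.9; r = 14.6 − 15.9 = -1.3
SSE = 0.64 + 5.29 + 0.01 + 9 + 7.29 + 9 + 0.04 + 1.69 = 32.96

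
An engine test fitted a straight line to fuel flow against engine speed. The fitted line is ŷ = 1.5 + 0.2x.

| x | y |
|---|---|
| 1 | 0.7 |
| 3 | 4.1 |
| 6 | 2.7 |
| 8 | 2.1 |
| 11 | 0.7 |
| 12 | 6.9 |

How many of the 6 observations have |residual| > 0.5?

x=1: ŷ = 1.5 + 0.2·1 = 1.7; e = 0.7 − 1.7 = -1
x=3: ŷ = 1.5 + 0.2·3 = 2.1; e = 4.1 − 2.1 = 2
x=6: ŷ = 1.5 + 0.2·6 = 2.7; e = 2.7 − 2.7 = 0
x=8: ŷ = 1.5 + 0.2·8 = 3.1; e = 2.1 − 3.1 = -1
x=11: ŷ = 1.5 + 0.2·11 = 3.7; e = 0.7 − 3.7 = -3
x=12: ŷ = 1.5 + 0.2·12 = 3.9; e = 6.9 − 3.9 = 3
|e| > 0.5: x=1 (|e|=1), x=3 (|e|=2), x=8 (|e|=1), x=11 (|e|=3), x=12 (|e|=3) → 5

5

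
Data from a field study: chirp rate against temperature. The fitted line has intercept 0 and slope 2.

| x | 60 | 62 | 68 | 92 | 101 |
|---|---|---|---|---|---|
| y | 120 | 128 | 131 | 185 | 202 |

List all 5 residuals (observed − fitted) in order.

x=60: ŷ = 2·60 = 120; r = 120 − 120 = 0
x=62: ŷ = 2·62 = 124; r = 128 − 124 = 4
x=68: ŷ = 2·68 = 136; r = 131 − 136 = -5
x=92: ŷ = 2·92 = 184; r = 185 − 184 = 1
x=101: ŷ = 2·101 = 202; r = 202 − 202 = 0

0, 4, -5, 1, 0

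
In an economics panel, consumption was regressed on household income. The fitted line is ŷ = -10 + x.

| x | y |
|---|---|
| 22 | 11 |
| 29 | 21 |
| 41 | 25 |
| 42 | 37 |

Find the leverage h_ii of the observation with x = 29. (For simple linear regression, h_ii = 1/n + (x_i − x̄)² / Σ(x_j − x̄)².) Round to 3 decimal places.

h = 0.322

x̄ = (22 + 29 + 41 + 42)/4 = 33.5
Σ(x − x̄)² = 132.25 + 20.25 + 56.25 + 72.25 = 281
h = 1/4 + (-4.5)²/281 = 0.25 + 0.0720641 = 0.322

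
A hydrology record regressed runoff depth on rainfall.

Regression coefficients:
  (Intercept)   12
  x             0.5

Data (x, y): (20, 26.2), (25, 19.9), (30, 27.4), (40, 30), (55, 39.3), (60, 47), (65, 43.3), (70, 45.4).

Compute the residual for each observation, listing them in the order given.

4.2, -4.6, 0.4, -2, -0.2, 5, -1.2, -1.6

x=20: ŷ = 12 + 0.5·20 = 22; e = 26.2 − 22 = 4.2
x=25: ŷ = 12 + 0.5·25 = 24.5; e = 19.9 − 24.5 = -4.6
x=30: ŷ = 12 + 0.5·30 = 27; e = 27.4 − 27 = 0.4
x=40: ŷ = 12 + 0.5·40 = 32; e = 30 − 32 = -2
x=55: ŷ = 12 + 0.5·55 = 39.5; e = 39.3 − 39.5 = -0.2
x=60: ŷ = 12 + 0.5·60 = 42; e = 47 − 42 = 5
x=65: ŷ = 12 + 0.5·65 = 44.5; e = 43.3 − 44.5 = -1.2
x=70: ŷ = 12 + 0.5·70 = 47; e = 45.4 − 47 = -1.6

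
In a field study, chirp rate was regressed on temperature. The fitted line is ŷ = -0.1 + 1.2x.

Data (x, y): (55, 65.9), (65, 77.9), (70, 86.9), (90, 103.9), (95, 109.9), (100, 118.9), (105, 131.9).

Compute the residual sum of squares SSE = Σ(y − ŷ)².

SSE = 78

x=55: ŷ = -0.1 + 1.2·55 = 65.9; r = 65.9 − 65.9 = 0
x=65: ŷ = -0.1 + 1.2·65 = 77.9; r = 77.9 − 77.9 = 0
x=70: ŷ = -0.1 + 1.2·70 = 83.9; r = 86.9 − 83.9 = 3
x=90: ŷ = -0.1 + 1.2·90 = 107.9; r = 103.9 − 107.9 = -4
x=95: ŷ = -0.1 + 1.2·95 = 113.9; r = 109.9 − 113.9 = -4
x=100: ŷ = -0.1 + 1.2·100 = 119.9; r = 118.9 − 119.9 = -1
x=105: ŷ = -0.1 + 1.2·105 = 125.9; r = 131.9 − 125.9 = 6
SSE = 0 + 0 + 9 + 16 + 16 + 1 + 36 = 78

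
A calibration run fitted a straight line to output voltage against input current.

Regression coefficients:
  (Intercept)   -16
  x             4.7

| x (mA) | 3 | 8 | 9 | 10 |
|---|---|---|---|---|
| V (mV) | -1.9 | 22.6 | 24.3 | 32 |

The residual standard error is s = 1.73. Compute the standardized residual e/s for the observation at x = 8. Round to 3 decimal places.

ŷ = -16 + 4.7·8 = 21.6
e = 22.6 − 21.6 = 1
e/s = 1 / 1.73 = 0.578

0.578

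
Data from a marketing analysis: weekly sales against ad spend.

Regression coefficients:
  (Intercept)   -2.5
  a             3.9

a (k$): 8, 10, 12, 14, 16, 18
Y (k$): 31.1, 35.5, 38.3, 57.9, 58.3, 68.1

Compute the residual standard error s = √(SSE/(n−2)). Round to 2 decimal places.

a=8: ŷ = -2.5 + 3.9·8 = 28.7; r = 31.1 − 28.7 = 2.4
a=10: ŷ = -2.5 + 3.9·10 = 36.5; r = 35.5 − 36.5 = -1
a=12: ŷ = -2.5 + 3.9·12 = 44.3; r = 38.3 − 44.3 = -6
a=14: ŷ = -2.5 + 3.9·14 = 52.1; r = 57.9 − 52.1 = 5.8
a=16: ŷ = -2.5 + 3.9·16 = 59.9; r = 58.3 − 59.9 = -1.6
a=18: ŷ = -2.5 + 3.9·18 = 67.7; r = 68.1 − 67.7 = 0.4
SSE = 5.76 + 1 + 36 + 33.64 + 2.56 + 0.16 = 79.12
s = √(79.12/4) = √19.78 ≈ 4.45

s = 4.45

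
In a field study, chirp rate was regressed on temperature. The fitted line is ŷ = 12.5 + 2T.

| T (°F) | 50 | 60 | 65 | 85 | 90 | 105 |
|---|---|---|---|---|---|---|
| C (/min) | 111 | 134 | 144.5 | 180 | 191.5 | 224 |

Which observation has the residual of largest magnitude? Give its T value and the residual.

T = 85, r = -2.5

T=50: ŷ = 12.5 + 2·50 = 112.5; r = 111 − 112.5 = -1.5
T=60: ŷ = 12.5 + 2·60 = 132.5; r = 134 − 132.5 = 1.5
T=65: ŷ = 12.5 + 2·65 = 142.5; r = 144.5 − 142.5 = 2
T=85: ŷ = 12.5 + 2·85 = 182.5; r = 180 − 182.5 = -2.5
T=90: ŷ = 12.5 + 2·90 = 192.5; r = 191.5 − 192.5 = -1
T=105: ŷ = 12.5 + 2·105 = 222.5; r = 224 − 222.5 = 1.5
Largest |r| is 2.5 at T = 85, residual -2.5.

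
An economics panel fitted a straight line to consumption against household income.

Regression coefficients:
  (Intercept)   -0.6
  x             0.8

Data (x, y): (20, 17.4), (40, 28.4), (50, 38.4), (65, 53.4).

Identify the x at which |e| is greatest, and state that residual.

x = 40, e = -3

x=20: ŷ = -0.6 + 0.8·20 = 15.4; e = 17.4 − 15.4 = 2
x=40: ŷ = -0.6 + 0.8·40 = 31.4; e = 28.4 − 31.4 = -3
x=50: ŷ = -0.6 + 0.8·50 = 39.4; e = 38.4 − 39.4 = -1
x=65: ŷ = -0.6 + 0.8·65 = 51.4; e = 53.4 − 51.4 = 2
Largest |e| is 3 at x = 40, residual -3.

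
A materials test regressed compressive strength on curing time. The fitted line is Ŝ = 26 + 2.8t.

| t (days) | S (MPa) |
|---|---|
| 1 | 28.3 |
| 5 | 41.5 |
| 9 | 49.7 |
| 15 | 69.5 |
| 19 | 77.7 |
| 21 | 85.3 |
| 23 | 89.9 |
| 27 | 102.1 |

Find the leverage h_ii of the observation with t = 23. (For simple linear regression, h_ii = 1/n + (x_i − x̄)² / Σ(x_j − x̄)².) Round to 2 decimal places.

h = 0.23

t̄ = (1 + 5 + 9 + 15 + 19 + 21 + 23 + 27)/8 = 15
Σ(t − t̄)² = 196 + 100 + 36 + 0 + 16 + 36 + 64 + 144 = 592
h = 1/8 + (8)²/592 = 0.125 + 0.108108 = 0.23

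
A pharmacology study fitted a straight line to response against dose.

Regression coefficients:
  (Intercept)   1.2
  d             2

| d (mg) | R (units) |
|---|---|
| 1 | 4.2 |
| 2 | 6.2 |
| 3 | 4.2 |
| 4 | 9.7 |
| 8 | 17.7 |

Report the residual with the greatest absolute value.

d=1: ŷ = 1.2 + 2·1 = 3.2; e = 4.2 − 3.2 = 1
d=2: ŷ = 1.2 + 2·2 = 5.2; e = 6.2 − 5.2 = 1
d=3: ŷ = 1.2 + 2·3 = 7.2; e = 4.2 − 7.2 = -3
d=4: ŷ = 1.2 + 2·4 = 9.2; e = 9.7 − 9.2 = 0.5
d=8: ŷ = 1.2 + 2·8 = 17.2; e = 17.7 − 17.2 = 0.5
Largest |e| is 3 at d = 3, residual -3.

e = -3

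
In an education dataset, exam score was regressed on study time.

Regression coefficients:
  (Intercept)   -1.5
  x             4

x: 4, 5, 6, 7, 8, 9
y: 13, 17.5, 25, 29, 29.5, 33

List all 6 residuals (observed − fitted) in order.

x=4: ŷ = -1.5 + 4·4 = 14.5; e = 13 − 14.5 = -1.5
x=5: ŷ = -1.5 + 4·5 = 18.5; e = 17.5 − 18.5 = -1
x=6: ŷ = -1.5 + 4·6 = 22.5; e = 25 − 22.5 = 2.5
x=7: ŷ = -1.5 + 4·7 = 26.5; e = 29 − 26.5 = 2.5
x=8: ŷ = -1.5 + 4·8 = 30.5; e = 29.5 − 30.5 = -1
x=9: ŷ = -1.5 + 4·9 = 34.5; e = 33 − 34.5 = -1.5

-1.5, -1, 2.5, 2.5, -1, -1.5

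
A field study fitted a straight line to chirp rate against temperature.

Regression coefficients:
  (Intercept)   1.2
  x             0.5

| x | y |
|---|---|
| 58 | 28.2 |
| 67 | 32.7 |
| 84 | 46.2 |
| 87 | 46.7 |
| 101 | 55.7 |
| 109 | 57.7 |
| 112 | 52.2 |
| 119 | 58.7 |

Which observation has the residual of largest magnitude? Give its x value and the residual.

x = 112, r = -5

x=58: ŷ = 1.2 + 0.5·58 = 30.2; r = 28.2 − 30.2 = -2
x=67: ŷ = 1.2 + 0.5·67 = 34.7; r = 32.7 − 34.7 = -2
x=84: ŷ = 1.2 + 0.5·84 = 43.2; r = 46.2 − 43.2 = 3
x=87: ŷ = 1.2 + 0.5·87 = 44.7; r = 46.7 − 44.7 = 2
x=101: ŷ = 1.2 + 0.5·101 = 51.7; r = 55.7 − 51.7 = 4
x=109: ŷ = 1.2 + 0.5·109 = 55.7; r = 57.7 − 55.7 = 2
x=112: ŷ = 1.2 + 0.5·112 = 57.2; r = 52.2 − 57.2 = -5
x=119: ŷ = 1.2 + 0.5·119 = 60.7; r = 58.7 − 60.7 = -2
Largest |r| is 5 at x = 112, residual -5.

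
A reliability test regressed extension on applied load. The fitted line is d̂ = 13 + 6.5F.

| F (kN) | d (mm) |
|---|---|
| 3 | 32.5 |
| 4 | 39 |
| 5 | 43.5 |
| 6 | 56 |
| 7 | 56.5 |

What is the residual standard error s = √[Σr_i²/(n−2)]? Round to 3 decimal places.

s = 2.828

F=3: d̂ = 13 + 6.5·3 = 32.5; r = 32.5 − 32.5 = 0
F=4: d̂ = 13 + 6.5·4 = 39; r = 39 − 39 = 0
F=5: d̂ = 13 + 6.5·5 = 45.5; r = 43.5 − 45.5 = -2
F=6: d̂ = 13 + 6.5·6 = 52; r = 56 − 52 = 4
F=7: d̂ = 13 + 6.5·7 = 58.5; r = 56.5 − 58.5 = -2
SSE = 0 + 0 + 4 + 16 + 4 = 24
s = √(24/3) = √8 ≈ 2.828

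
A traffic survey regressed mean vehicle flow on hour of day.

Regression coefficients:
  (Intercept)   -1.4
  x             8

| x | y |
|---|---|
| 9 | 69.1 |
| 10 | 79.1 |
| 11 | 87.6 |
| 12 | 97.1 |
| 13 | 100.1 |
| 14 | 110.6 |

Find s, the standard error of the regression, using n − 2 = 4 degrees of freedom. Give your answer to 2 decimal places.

s = 2.00

x=9: ŷ = -1.4 + 8·9 = 70.6; r = 69.1 − 70.6 = -1.5
x=10: ŷ = -1.4 + 8·10 = 78.6; r = 79.1 − 78.6 = 0.5
x=11: ŷ = -1.4 + 8·11 = 86.6; r = 87.6 − 86.6 = 1
x=12: ŷ = -1.4 + 8·12 = 94.6; r = 97.1 − 94.6 = 2.5
x=13: ŷ = -1.4 + 8·13 = 102.6; r = 100.1 − 102.6 = -2.5
x=14: ŷ = -1.4 + 8·14 = 110.6; r = 110.6 − 110.6 = 0
SSE = 2.25 + 0.25 + 1 + 6.25 + 6.25 + 0 = 16
s = √(16/4) = √4 ≈ 2.00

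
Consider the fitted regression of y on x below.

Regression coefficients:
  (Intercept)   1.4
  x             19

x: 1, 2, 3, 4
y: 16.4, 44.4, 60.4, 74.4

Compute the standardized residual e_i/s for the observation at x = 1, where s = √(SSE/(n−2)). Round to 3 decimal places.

-0.770

x=1: ŷ = 1.4 + 19·1 = 20.4; e = 16.4 − 20.4 = -4
x=2: ŷ = 1.4 + 19·2 = 39.4; e = 44.4 − 39.4 = 5
x=3: ŷ = 1.4 + 19·3 = 58.4; e = 60.4 − 58.4 = 2
x=4: ŷ = 1.4 + 19·4 = 77.4; e = 74.4 − 77.4 = -3
SSE = 16 + 25 + 4 + 9 = 54
s = √(54/2) = 5.19615
e/s = -4 / 5.19615 = -0.770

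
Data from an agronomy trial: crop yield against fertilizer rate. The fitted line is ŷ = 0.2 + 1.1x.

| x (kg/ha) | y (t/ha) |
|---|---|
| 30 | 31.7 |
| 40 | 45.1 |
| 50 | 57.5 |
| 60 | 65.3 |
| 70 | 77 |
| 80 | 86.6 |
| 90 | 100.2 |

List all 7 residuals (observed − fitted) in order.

-1.5, 0.9, 2.3, -0.9, -0.2, -1.6, 1

x=30: ŷ = 0.2 + 1.1·30 = 33.2; e = 31.7 − 33.2 = -1.5
x=40: ŷ = 0.2 + 1.1·40 = 44.2; e = 45.1 − 44.2 = 0.9
x=50: ŷ = 0.2 + 1.1·50 = 55.2; e = 57.5 − 55.2 = 2.3
x=60: ŷ = 0.2 + 1.1·60 = 66.2; e = 65.3 − 66.2 = -0.9
x=70: ŷ = 0.2 + 1.1·70 = 77.2; e = 77 − 77.2 = -0.2
x=80: ŷ = 0.2 + 1.1·80 = 88.2; e = 86.6 − 88.2 = -1.6
x=90: ŷ = 0.2 + 1.1·90 = 99.2; e = 100.2 − 99.2 = 1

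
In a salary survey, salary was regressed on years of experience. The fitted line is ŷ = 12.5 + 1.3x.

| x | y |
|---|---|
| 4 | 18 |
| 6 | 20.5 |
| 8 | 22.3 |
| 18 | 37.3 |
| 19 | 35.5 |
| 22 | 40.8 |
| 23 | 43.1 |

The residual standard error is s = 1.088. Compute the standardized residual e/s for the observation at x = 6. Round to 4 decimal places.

0.1838

ŷ = 12.5 + 1.3·6 = 20.3
e = 20.5 − 20.3 = 0.2
e/s = 0.2 / 1.088 = 0.1838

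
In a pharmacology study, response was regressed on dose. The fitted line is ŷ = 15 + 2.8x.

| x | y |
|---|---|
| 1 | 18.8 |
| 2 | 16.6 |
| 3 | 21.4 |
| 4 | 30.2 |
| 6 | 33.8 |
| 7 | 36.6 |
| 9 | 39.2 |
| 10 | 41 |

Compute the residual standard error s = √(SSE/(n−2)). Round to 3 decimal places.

x=1: ŷ = 15 + 2.8·1 = 17.8; e = 18.8 − 17.8 = 1
x=2: ŷ = 15 + 2.8·2 = 20.6; e = 16.6 − 20.6 = -4
x=3: ŷ = 15 + 2.8·3 = 23.4; e = 21.4 − 23.4 = -2
x=4: ŷ = 15 + 2.8·4 = 26.2; e = 30.2 − 26.2 = 4
x=6: ŷ = 15 + 2.8·6 = 31.8; e = 33.8 − 31.8 = 2
x=7: ŷ = 15 + 2.8·7 = 34.6; e = 36.6 − 34.6 = 2
x=9: ŷ = 15 + 2.8·9 = 40.2; e = 39.2 − 40.2 = -1
x=10: ŷ = 15 + 2.8·10 = 43; e = 41 − 43 = -2
SSE = 1 + 16 + 4 + 16 + 4 + 4 + 1 + 4 = 50
s = √(50/6) = √8.33333 ≈ 2.887

s = 2.887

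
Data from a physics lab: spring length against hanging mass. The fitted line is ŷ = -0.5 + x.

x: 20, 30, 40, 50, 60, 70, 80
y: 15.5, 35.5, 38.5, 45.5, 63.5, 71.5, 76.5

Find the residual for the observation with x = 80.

ŷ = -0.5 + 80 = 79.5
e = 76.5 − 79.5 = -3

e = -3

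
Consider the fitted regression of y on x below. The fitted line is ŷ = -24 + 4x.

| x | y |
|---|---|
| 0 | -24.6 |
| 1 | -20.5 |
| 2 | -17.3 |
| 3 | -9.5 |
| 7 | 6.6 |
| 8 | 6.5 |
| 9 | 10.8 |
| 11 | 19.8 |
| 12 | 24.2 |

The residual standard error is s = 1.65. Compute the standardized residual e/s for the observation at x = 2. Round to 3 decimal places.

ŷ = -24 + 4·2 = -16
e = -17.3 − (-16) = -1.3
e/s = -1.3 / 1.65 = -0.788

-0.788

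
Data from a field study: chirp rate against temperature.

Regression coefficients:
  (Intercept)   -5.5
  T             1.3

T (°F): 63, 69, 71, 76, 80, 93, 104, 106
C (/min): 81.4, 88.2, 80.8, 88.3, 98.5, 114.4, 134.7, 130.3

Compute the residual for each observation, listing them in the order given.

T=63: ŷ = -5.5 + 1.3·63 = 76.4; e = 81.4 − 76.4 = 5
T=69: ŷ = -5.5 + 1.3·69 = 84.2; e = 88.2 − 84.2 = 4
T=71: ŷ = -5.5 + 1.3·71 = 86.8; e = 80.8 − 86.8 = -6
T=76: ŷ = -5.5 + 1.3·76 = 93.3; e = 88.3 − 93.3 = -5
T=80: ŷ = -5.5 + 1.3·80 = 98.5; e = 98.5 − 98.5 = 0
T=93: ŷ = -5.5 + 1.3·93 = 115.4; e = 114.4 − 115.4 = -1
T=104: ŷ = -5.5 + 1.3·104 = 129.7; e = 134.7 − 129.7 = 5
T=106: ŷ = -5.5 + 1.3·106 = 132.3; e = 130.3 − 132.3 = -2

5, 4, -6, -5, 0, -1, 5, -2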